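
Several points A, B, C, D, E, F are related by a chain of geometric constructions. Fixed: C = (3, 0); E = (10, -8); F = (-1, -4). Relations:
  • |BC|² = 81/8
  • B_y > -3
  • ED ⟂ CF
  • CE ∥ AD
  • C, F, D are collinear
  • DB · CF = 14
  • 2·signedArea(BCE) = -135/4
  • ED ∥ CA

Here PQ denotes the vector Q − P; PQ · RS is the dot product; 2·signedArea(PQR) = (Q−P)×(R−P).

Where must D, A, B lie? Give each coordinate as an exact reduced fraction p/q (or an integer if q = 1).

1. D_x = 5/2  [C, F, D are collinear ∩ ED ⟂ CF]
2. D_y = -1/2  [C, F, D are collinear ∩ ED ⟂ CF]
   → D = (5/2, -1/2)
3. A_x = -9/2  [CE ∥ AD ∩ ED ∥ CA]
4. A_y = 15/2  [CE ∥ AD ∩ ED ∥ CA]
   → A = (-9/2, 15/2)
5. B_x = 3/4  [2·signedArea(BCE) = -135/4 ∩ DB · CF = 14]
6. B_y = -9/4  [2·signedArea(BCE) = -135/4 ∩ DB · CF = 14]
   → B = (3/4, -9/4)

A = (-9/2, 15/2)
B = (3/4, -9/4)
D = (5/2, -1/2)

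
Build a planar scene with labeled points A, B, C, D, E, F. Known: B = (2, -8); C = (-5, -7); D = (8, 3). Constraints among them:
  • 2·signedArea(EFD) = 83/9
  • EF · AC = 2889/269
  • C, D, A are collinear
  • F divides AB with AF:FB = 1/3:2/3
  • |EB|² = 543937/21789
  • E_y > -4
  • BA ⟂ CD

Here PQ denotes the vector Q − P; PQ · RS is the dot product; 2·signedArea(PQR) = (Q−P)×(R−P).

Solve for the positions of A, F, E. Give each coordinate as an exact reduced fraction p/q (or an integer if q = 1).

1. A_x = -292/269  [C, D, A are collinear ∩ BA ⟂ CD]
2. A_y = -1073/269  [C, D, A are collinear ∩ BA ⟂ CD]
   → A = (-292/269, -1073/269)
3. F_x = -46/807  [F divides AB with AF:FB = 1/3:2/3]
4. F_y = -4298/807  [F divides AB with AF:FB = 1/3:2/3]
   → F = (-46/807, -4298/807)
5. E_x = 2375/2421  [2·signedArea(EFD) = 83/9 ∩ EF · AC = 2889/269]
6. E_y = -7526/2421  [2·signedArea(EFD) = 83/9 ∩ EF · AC = 2889/269]
   → E = (2375/2421, -7526/2421)

A = (-292/269, -1073/269)
E = (2375/2421, -7526/2421)
F = (-46/807, -4298/807)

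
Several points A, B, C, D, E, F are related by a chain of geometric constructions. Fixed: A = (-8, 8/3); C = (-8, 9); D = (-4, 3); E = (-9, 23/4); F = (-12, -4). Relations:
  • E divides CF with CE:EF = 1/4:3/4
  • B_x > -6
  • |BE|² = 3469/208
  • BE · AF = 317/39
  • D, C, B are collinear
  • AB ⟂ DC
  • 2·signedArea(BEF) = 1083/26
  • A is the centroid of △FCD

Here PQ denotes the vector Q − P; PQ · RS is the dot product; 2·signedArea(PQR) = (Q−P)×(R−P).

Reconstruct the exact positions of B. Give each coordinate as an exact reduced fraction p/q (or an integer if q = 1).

B = (-66/13, 60/13)

1. B_x = -66/13  [D, C, B are collinear ∩ AB ⟂ DC]
2. B_y = 60/13  [D, C, B are collinear ∩ AB ⟂ DC]
   → B = (-66/13, 60/13)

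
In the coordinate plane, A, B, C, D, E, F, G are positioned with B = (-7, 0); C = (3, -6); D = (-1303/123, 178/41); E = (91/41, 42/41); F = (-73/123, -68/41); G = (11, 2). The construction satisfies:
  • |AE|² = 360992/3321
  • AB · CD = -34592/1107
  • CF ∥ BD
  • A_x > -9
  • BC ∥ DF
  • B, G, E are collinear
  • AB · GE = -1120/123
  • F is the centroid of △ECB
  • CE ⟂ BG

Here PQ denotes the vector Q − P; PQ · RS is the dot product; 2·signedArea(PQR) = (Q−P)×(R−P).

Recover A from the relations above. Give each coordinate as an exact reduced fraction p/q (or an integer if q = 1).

1. A_x = -3025/369  [AB · GE = -1120/123 ∩ AB · CD = -34592/1107]
2. A_y = 178/123  [AB · GE = -1120/123 ∩ AB · CD = -34592/1107]
   → A = (-3025/369, 178/123)

A = (-3025/369, 178/123)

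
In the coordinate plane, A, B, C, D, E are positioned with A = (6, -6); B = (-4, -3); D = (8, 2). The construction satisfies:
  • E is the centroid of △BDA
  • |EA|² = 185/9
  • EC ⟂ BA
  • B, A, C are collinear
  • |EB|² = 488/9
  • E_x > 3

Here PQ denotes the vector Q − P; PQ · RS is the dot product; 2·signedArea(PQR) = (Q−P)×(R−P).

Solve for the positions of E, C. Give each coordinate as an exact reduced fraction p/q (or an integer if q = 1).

C = (832/327, -541/109)
E = (10/3, -7/3)

1. E_x = 10/3  [E is the centroid of △BDA]
2. E_y = -7/3  [E is the centroid of △BDA]
   → E = (10/3, -7/3)
3. C_x = 832/327  [B, A, C are collinear ∩ EC ⟂ BA]
4. C_y = -541/109  [B, A, C are collinear ∩ EC ⟂ BA]
   → C = (832/327, -541/109)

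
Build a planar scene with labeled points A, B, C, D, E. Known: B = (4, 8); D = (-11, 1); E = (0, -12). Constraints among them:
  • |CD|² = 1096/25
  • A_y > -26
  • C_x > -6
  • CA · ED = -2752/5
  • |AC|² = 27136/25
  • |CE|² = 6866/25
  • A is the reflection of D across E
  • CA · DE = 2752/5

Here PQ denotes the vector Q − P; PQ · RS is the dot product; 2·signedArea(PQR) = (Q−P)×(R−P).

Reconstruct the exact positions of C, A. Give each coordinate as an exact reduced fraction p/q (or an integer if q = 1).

1. A_x = 11  [A is the reflection of D across E]
2. A_y = -25  [A is the reflection of D across E]
   → A = (11, -25)
3. C_x = -5  [line -11·x + 13·y + -522/5 = 0 ∩ |CD|² = 1096/25]
4. C_y = 19/5  [line -11·x + 13·y + -522/5 = 0 ∩ |CD|² = 1096/25]
   → C = (-5, 19/5)

A = (11, -25)
C = (-5, 19/5)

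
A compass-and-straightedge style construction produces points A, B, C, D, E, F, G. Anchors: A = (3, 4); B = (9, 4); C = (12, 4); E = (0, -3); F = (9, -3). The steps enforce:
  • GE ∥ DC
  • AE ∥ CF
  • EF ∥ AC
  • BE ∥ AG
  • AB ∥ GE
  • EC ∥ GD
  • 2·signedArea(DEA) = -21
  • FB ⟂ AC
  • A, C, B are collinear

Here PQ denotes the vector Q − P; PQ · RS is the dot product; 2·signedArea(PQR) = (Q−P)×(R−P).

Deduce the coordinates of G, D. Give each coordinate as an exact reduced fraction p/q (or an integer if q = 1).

1. G_x = -6  [AB ∥ GE ∩ BE ∥ AG]
2. G_y = -3  [AB ∥ GE ∩ BE ∥ AG]
   → G = (-6, -3)
3. D_x = 6  [GE ∥ DC ∩ EC ∥ GD]
4. D_y = 4  [GE ∥ DC ∩ EC ∥ GD]
   → D = (6, 4)

D = (6, 4)
G = (-6, -3)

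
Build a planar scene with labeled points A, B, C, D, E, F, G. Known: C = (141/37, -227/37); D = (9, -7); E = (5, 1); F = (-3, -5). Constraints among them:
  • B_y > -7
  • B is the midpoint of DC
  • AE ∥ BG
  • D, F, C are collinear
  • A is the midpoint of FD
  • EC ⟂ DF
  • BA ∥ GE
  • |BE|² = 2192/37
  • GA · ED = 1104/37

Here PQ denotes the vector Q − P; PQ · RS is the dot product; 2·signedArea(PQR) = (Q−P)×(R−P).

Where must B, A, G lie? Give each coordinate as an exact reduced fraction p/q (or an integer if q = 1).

1. B_x = 237/37  [B is the midpoint of DC]
2. B_y = -243/37  [B is the midpoint of DC]
   → B = (237/37, -243/37)
3. A_x = 3  [A is the midpoint of FD]
4. A_y = -6  [A is the midpoint of FD]
   → A = (3, -6)
5. G_x = 311/37  [BA ∥ GE ∩ AE ∥ BG]
6. G_y = 16/37  [BA ∥ GE ∩ AE ∥ BG]
   → G = (311/37, 16/37)

A = (3, -6)
B = (237/37, -243/37)
G = (311/37, 16/37)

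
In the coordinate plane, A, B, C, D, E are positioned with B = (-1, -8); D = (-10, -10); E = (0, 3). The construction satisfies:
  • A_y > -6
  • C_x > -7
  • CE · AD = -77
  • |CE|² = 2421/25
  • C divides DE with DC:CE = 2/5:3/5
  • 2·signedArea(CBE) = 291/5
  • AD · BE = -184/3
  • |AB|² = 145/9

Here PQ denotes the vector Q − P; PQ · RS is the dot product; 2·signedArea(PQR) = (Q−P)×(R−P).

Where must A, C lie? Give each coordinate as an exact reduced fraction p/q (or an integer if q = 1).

1. C_x = -6  [C divides DE with DC:CE = 2/5:3/5]
2. C_y = -24/5  [C divides DE with DC:CE = 2/5:3/5]
   → C = (-6, -24/5)
3. A_x = -11/3  [AD · BE = -184/3 ∩ CE · AD = -77]
4. A_y = -5  [AD · BE = -184/3 ∩ CE · AD = -77]
   → A = (-11/3, -5)

A = (-11/3, -5)
C = (-6, -24/5)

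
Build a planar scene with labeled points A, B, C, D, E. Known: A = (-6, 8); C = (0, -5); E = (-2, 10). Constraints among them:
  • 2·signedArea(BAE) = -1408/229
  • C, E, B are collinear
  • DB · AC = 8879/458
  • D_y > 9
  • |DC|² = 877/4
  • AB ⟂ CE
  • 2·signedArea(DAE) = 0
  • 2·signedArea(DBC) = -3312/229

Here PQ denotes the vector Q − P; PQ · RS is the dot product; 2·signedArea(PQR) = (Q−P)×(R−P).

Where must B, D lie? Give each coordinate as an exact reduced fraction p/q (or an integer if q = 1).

B = (-414/229, 1960/229)
D = (-3, 19/2)

1. B_x = -414/229  [C, E, B are collinear ∩ AB ⟂ CE]
2. B_y = 1960/229  [C, E, B are collinear ∩ AB ⟂ CE]
   → B = (-414/229, 1960/229)
3. D_x = -3  [2·signedArea(DAE) = 0 ∩ 2·signedArea(DBC) = -3312/229]
4. D_y = 19/2  [2·signedArea(DAE) = 0 ∩ 2·signedArea(DBC) = -3312/229]
   → D = (-3, 19/2)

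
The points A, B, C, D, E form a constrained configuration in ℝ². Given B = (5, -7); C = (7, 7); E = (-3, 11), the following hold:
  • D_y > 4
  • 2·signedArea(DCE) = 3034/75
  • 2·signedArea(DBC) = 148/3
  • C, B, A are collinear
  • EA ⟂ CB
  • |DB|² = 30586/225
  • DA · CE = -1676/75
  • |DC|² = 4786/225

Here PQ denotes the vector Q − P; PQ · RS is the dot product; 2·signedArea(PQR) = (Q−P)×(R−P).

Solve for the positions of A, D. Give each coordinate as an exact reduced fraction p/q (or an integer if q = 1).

1. A_x = 184/25  [C, B, A are collinear ∩ EA ⟂ CB]
2. A_y = 238/25  [C, B, A are collinear ∩ EA ⟂ CB]
   → A = (184/25, 238/25)
3. D_x = 78/25  [2·signedArea(DBC) = 148/3 ∩ 2·signedArea(DCE) = 3034/75]
4. D_y = 338/75  [2·signedArea(DBC) = 148/3 ∩ 2·signedArea(DCE) = 3034/75]
   → D = (78/25, 338/75)

A = (184/25, 238/25)
D = (78/25, 338/75)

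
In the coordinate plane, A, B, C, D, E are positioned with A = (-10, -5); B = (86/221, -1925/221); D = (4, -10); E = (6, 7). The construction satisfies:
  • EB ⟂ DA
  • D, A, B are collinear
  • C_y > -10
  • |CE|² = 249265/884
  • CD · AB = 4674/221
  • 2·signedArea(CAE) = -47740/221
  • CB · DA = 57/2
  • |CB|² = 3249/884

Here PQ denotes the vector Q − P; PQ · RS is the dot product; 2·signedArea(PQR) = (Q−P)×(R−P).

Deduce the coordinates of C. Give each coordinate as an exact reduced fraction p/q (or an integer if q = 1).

C = (485/221, -4135/442)

1. C_x = 485/221  [CD · AB = 4674/221 ∩ 2·signedArea(CAE) = -47740/221]
2. C_y = -4135/442  [CD · AB = 4674/221 ∩ 2·signedArea(CAE) = -47740/221]
   → C = (485/221, -4135/442)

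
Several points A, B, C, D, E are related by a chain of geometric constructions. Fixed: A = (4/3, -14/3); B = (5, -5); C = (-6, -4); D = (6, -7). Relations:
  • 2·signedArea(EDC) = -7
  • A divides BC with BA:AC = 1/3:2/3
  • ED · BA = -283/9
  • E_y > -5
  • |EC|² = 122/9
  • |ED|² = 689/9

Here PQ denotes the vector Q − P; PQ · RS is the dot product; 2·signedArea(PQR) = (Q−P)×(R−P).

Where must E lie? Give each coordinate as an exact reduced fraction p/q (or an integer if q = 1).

1. E_x = -7/3  [ED · BA = -283/9 ∩ 2·signedArea(EDC) = -7]
2. E_y = -13/3  [ED · BA = -283/9 ∩ 2·signedArea(EDC) = -7]
   → E = (-7/3, -13/3)

E = (-7/3, -13/3)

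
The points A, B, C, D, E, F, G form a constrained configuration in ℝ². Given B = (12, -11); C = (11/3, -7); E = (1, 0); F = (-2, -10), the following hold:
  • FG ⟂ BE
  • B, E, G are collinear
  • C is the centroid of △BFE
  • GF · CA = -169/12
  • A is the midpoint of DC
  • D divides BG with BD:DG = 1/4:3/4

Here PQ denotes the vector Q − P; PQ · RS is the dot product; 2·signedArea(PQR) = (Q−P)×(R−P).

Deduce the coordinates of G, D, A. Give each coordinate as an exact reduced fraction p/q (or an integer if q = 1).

A = (331/48, -129/16)
D = (81/8, -73/8)
G = (9/2, -7/2)

1. G_x = 9/2  [B, E, G are collinear ∩ FG ⟂ BE]
2. G_y = -7/2  [B, E, G are collinear ∩ FG ⟂ BE]
   → G = (9/2, -7/2)
3. D_x = 81/8  [D divides BG with BD:DG = 1/4:3/4]
4. D_y = -73/8  [D divides BG with BD:DG = 1/4:3/4]
   → D = (81/8, -73/8)
5. A_x = 331/48  [A is the midpoint of DC]
6. A_y = -129/16  [A is the midpoint of DC]
   → A = (331/48, -129/16)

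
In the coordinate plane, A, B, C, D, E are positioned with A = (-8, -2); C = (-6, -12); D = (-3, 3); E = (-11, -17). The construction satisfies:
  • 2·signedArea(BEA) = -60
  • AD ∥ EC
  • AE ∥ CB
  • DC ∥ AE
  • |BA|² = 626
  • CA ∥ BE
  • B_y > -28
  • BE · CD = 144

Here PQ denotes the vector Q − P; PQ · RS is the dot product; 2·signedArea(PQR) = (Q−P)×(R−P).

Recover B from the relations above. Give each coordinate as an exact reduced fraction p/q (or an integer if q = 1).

B = (-9, -27)

1. B_x = -9  [CA ∥ BE ∩ AE ∥ CB]
2. B_y = -27  [CA ∥ BE ∩ AE ∥ CB]
   → B = (-9, -27)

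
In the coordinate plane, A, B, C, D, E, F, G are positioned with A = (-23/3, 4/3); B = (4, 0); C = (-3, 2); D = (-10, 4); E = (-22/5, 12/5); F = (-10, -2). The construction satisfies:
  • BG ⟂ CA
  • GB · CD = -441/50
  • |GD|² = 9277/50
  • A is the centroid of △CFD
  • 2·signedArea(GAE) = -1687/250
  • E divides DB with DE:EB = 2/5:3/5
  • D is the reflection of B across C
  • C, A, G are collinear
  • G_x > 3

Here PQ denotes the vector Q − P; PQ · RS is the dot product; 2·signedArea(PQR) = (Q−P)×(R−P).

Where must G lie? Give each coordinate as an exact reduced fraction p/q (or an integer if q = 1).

1. G_x = 179/50  [C, A, G are collinear ∩ BG ⟂ CA]
2. G_y = 147/50  [C, A, G are collinear ∩ BG ⟂ CA]
   → G = (179/50, 147/50)

G = (179/50, 147/50)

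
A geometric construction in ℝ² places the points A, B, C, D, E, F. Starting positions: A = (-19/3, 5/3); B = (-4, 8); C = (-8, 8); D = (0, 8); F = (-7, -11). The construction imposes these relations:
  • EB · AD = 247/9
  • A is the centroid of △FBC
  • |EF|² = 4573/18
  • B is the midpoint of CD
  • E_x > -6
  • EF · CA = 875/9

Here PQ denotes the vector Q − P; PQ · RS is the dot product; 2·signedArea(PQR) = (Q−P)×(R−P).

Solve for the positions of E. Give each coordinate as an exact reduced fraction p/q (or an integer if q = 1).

1. E_x = -31/6  [EB · AD = 247/9 ∩ EF · CA = 875/9]
2. E_y = 29/6  [EB · AD = 247/9 ∩ EF · CA = 875/9]
   → E = (-31/6, 29/6)

E = (-31/6, 29/6)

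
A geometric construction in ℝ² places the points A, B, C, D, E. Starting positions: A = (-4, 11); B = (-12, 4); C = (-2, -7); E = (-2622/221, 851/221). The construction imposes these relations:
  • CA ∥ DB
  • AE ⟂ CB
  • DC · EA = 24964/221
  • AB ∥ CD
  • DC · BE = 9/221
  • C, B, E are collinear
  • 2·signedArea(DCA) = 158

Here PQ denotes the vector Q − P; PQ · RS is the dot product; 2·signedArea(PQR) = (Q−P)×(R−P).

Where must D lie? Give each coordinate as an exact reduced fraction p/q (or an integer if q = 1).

D = (-10, -14)

1. D_x = -10  [CA ∥ DB ∩ AB ∥ CD]
2. D_y = -14  [CA ∥ DB ∩ AB ∥ CD]
   → D = (-10, -14)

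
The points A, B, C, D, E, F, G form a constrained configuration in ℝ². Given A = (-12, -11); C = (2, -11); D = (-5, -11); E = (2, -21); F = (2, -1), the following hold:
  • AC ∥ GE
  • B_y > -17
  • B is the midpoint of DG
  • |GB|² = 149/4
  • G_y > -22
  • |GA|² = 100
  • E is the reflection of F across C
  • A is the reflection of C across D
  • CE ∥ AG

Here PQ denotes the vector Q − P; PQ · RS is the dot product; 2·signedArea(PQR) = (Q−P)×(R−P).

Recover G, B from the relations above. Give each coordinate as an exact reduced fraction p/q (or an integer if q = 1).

B = (-17/2, -16)
G = (-12, -21)

1. G_x = -12  [AC ∥ GE ∩ CE ∥ AG]
2. G_y = -21  [AC ∥ GE ∩ CE ∥ AG]
   → G = (-12, -21)
3. B_x = -17/2  [B is the midpoint of DG]
4. B_y = -16  [B is the midpoint of DG]
   → B = (-17/2, -16)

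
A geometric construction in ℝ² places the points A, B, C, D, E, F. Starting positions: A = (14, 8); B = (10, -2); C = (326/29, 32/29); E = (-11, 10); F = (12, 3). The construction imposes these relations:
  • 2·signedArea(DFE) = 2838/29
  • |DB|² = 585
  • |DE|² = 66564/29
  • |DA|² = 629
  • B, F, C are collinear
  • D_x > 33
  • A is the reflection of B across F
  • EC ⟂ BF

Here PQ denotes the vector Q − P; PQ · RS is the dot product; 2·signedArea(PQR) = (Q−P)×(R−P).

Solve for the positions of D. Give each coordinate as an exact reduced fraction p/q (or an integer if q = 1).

1. D_x = 971/29  [line -7·x + -23·y + 1599/29 = 0 ∩ |DA|² = 629]
2. D_y = -226/29  [line -7·x + -23·y + 1599/29 = 0 ∩ |DA|² = 629]
   → D = (971/29, -226/29)

D = (971/29, -226/29)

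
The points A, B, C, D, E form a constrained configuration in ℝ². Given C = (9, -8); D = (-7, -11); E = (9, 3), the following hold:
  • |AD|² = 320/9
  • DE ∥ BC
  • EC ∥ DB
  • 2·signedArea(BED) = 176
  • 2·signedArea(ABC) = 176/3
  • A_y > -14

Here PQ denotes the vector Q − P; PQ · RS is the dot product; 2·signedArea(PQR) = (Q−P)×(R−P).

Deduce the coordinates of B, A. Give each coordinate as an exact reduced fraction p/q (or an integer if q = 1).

1. B_x = -7  [DE ∥ BC ∩ EC ∥ DB]
2. B_y = -22  [DE ∥ BC ∩ EC ∥ DB]
   → B = (-7, -22)
3. A_x = -5/3  [line -14·x + 16·y + 586/3 = 0 ∩ |AD|² = 320/9]
4. A_y = -41/3  [line -14·x + 16·y + 586/3 = 0 ∩ |AD|² = 320/9]
   → A = (-5/3, -41/3)

A = (-5/3, -41/3)
B = (-7, -22)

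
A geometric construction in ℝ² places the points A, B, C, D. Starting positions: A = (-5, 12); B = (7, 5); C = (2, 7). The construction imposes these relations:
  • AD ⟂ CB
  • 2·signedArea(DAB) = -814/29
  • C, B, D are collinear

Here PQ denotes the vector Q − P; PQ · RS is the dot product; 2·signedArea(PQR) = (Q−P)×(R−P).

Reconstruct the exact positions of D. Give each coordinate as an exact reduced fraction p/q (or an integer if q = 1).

D = (-167/29, 293/29)

1. D_x = -167/29  [C, B, D are collinear ∩ AD ⟂ CB]
2. D_y = 293/29  [C, B, D are collinear ∩ AD ⟂ CB]
   → D = (-167/29, 293/29)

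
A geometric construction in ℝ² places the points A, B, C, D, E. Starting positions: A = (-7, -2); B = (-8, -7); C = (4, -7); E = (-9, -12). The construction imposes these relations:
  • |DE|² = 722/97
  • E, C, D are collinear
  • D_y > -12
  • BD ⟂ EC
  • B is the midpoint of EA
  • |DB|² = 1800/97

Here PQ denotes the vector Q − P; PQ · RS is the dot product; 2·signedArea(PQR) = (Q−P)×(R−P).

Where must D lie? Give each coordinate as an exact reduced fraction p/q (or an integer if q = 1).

D = (-626/97, -1069/97)

1. D_x = -626/97  [E, C, D are collinear ∩ BD ⟂ EC]
2. D_y = -1069/97  [E, C, D are collinear ∩ BD ⟂ EC]
   → D = (-626/97, -1069/97)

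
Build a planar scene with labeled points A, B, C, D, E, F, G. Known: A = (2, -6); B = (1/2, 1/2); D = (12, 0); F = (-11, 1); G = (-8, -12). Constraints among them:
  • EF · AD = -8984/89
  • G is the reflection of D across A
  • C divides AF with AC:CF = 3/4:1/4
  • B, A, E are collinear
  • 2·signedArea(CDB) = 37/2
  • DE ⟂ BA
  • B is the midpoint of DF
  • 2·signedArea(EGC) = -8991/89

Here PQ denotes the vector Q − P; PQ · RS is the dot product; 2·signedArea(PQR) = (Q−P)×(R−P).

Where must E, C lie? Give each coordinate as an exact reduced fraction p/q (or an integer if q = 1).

1. E_x = 106/89  [B, A, E are collinear ∩ DE ⟂ BA]
2. E_y = -222/89  [B, A, E are collinear ∩ DE ⟂ BA]
   → E = (106/89, -222/89)
3. C_x = -31/4  [C divides AF with AC:CF = 3/4:1/4]
4. C_y = -3/4  [C divides AF with AC:CF = 3/4:1/4]
   → C = (-31/4, -3/4)

C = (-31/4, -3/4)
E = (106/89, -222/89)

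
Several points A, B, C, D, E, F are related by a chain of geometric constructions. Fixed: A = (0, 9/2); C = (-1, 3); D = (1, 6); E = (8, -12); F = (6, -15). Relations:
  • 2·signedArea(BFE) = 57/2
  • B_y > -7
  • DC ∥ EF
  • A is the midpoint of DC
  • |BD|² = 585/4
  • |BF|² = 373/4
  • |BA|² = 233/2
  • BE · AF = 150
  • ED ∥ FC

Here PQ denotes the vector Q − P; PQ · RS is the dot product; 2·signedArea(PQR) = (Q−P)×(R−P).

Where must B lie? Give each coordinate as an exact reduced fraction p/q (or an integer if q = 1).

1. B_x = 5/2  [BE · AF = 150 ∩ 2·signedArea(BFE) = 57/2]
2. B_y = -6  [BE · AF = 150 ∩ 2·signedArea(BFE) = 57/2]
   → B = (5/2, -6)

B = (5/2, -6)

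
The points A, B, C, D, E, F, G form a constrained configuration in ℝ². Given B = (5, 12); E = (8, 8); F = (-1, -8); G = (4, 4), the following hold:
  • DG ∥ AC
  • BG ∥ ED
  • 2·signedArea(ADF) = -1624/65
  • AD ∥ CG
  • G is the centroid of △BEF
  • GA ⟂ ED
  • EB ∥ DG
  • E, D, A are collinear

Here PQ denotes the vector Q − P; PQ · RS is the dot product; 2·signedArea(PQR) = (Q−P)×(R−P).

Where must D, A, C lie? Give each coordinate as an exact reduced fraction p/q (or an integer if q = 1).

A = (484/65, 232/65)
C = (289/65, 492/65)
D = (7, 0)

1. D_x = 7  [EB ∥ DG ∩ BG ∥ ED]
2. D_y = 0  [EB ∥ DG ∩ BG ∥ ED]
   → D = (7, 0)
3. A_x = 484/65  [E, D, A are collinear ∩ GA ⟂ ED]
4. A_y = 232/65  [E, D, A are collinear ∩ GA ⟂ ED]
   → A = (484/65, 232/65)
5. C_x = 289/65  [AD ∥ CG ∩ DG ∥ AC]
6. C_y = 492/65  [AD ∥ CG ∩ DG ∥ AC]
   → C = (289/65, 492/65)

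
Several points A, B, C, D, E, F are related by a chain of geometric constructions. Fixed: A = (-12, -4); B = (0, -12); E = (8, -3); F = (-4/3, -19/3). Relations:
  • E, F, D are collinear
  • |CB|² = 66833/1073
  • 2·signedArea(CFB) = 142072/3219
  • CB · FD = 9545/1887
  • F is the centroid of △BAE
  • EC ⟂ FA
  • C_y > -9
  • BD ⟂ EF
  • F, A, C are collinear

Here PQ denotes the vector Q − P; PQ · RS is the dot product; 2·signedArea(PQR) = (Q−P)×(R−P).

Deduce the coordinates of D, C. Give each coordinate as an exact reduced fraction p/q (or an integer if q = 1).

C = (7380/1073, -8723/1073)
D = (-430/221, -1448/221)

1. D_x = -430/221  [E, F, D are collinear ∩ BD ⟂ EF]
2. D_y = -1448/221  [E, F, D are collinear ∩ BD ⟂ EF]
   → D = (-430/221, -1448/221)
3. C_x = 7380/1073  [F, A, C are collinear ∩ EC ⟂ FA]
4. C_y = -8723/1073  [F, A, C are collinear ∩ EC ⟂ FA]
   → C = (7380/1073, -8723/1073)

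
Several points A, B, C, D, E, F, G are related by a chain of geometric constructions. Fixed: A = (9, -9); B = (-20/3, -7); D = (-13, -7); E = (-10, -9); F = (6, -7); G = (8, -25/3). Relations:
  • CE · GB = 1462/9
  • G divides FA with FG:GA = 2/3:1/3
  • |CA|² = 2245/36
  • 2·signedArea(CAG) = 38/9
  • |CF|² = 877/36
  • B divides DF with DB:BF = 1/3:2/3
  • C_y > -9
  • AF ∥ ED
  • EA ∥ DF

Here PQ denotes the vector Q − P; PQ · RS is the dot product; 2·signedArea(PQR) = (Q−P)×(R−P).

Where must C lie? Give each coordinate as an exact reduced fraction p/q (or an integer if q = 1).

C = (7/6, -8)

1. C_x = 7/6  [CE · GB = 1462/9 ∩ 2·signedArea(CAG) = 38/9]
2. C_y = -8  [CE · GB = 1462/9 ∩ 2·signedArea(CAG) = 38/9]
   → C = (7/6, -8)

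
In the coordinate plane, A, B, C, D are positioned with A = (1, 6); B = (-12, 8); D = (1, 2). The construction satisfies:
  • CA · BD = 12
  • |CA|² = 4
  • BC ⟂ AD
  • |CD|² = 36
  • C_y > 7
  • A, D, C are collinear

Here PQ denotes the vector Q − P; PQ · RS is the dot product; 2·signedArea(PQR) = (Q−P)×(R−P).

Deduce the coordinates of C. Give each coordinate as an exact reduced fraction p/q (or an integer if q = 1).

1. C_x = 1  [A, D, C are collinear ∩ BC ⟂ AD]
2. C_y = 8  [A, D, C are collinear ∩ BC ⟂ AD]
   → C = (1, 8)

C = (1, 8)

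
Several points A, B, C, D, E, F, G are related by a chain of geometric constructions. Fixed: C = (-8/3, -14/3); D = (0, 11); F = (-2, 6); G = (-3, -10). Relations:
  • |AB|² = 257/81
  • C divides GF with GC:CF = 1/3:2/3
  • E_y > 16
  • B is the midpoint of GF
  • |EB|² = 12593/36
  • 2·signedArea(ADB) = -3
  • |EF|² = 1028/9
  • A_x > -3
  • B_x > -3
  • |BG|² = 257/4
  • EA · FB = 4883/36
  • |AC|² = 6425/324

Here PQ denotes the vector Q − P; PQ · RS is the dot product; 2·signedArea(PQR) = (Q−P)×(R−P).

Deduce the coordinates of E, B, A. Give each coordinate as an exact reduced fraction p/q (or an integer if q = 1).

A = (-43/18, -2/9)
B = (-5/2, -2)
E = (-4/3, 50/3)

1. B_x = -5/2  [B is the midpoint of GF]
2. B_y = -2  [B is the midpoint of GF]
   → B = (-5/2, -2)
3. A_x = -43/18  [line 13·x + -5/2·y + 61/2 = 0 ∩ |AB|² = 257/81]
4. A_y = -2/9  [line 13·x + -5/2·y + 61/2 = 0 ∩ |AB|² = 257/81]
   → A = (-43/18, -2/9)
5. E_x = -4/3  [line 1/2·x + 8·y + -398/3 = 0 ∩ |EF|² = 1028/9]
6. E_y = 50/3  [line 1/2·x + 8·y + -398/3 = 0 ∩ |EF|² = 1028/9]
   → E = (-4/3, 50/3)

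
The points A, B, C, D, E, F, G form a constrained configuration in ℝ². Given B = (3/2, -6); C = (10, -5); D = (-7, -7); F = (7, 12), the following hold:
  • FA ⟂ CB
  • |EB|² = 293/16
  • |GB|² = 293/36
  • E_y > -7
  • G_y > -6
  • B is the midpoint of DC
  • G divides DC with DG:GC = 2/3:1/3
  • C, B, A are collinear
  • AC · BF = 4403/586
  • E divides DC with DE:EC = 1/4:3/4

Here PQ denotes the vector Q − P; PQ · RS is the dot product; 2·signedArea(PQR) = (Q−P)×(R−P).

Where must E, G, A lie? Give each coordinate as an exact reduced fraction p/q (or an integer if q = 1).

A = (2641/293, -1499/293)
E = (-11/4, -13/2)
G = (13/3, -17/3)

1. E_x = -11/4  [E divides DC with DE:EC = 1/4:3/4]
2. E_y = -13/2  [E divides DC with DE:EC = 1/4:3/4]
   → E = (-11/4, -13/2)
3. G_x = 13/3  [G divides DC with DG:GC = 2/3:1/3]
4. G_y = -17/3  [G divides DC with DG:GC = 2/3:1/3]
   → G = (13/3, -17/3)
5. A_x = 2641/293  [C, B, A are collinear ∩ FA ⟂ CB]
6. A_y = -1499/293  [C, B, A are collinear ∩ FA ⟂ CB]
   → A = (2641/293, -1499/293)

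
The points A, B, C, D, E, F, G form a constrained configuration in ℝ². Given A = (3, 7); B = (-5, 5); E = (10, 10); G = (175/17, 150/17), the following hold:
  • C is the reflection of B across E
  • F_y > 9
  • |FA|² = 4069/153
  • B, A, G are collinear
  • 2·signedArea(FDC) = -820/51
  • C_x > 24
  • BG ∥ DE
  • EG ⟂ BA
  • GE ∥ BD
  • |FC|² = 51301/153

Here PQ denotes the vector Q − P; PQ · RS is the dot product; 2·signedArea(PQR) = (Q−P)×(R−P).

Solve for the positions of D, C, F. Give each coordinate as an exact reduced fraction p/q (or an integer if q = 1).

C = (25, 15)
D = (-90/17, 105/17)
F = (386/51, 479/51)

1. D_x = -90/17  [BG ∥ DE ∩ GE ∥ BD]
2. D_y = 105/17  [BG ∥ DE ∩ GE ∥ BD]
   → D = (-90/17, 105/17)
3. C_x = 25  [C is the reflection of B across E]
4. C_y = 15  [C is the reflection of B across E]
   → C = (25, 15)
5. F_x = 386/51  [line -150/17·x + 515/17·y + -11105/51 = 0 ∩ |FA|² = 4069/153]
6. F_y = 479/51  [line -150/17·x + 515/17·y + -11105/51 = 0 ∩ |FA|² = 4069/153]
   → F = (386/51, 479/51)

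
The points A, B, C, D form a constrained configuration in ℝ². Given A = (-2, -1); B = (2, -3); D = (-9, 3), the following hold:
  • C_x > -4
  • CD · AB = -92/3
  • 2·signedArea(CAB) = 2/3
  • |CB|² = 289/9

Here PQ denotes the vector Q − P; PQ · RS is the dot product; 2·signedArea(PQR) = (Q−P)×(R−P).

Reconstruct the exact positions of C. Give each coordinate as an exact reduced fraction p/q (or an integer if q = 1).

1. C_x = -3  [2·signedArea(CAB) = 2/3 ∩ CD · AB = -92/3]
2. C_y = -1/3  [2·signedArea(CAB) = 2/3 ∩ CD · AB = -92/3]
   → C = (-3, -1/3)

C = (-3, -1/3)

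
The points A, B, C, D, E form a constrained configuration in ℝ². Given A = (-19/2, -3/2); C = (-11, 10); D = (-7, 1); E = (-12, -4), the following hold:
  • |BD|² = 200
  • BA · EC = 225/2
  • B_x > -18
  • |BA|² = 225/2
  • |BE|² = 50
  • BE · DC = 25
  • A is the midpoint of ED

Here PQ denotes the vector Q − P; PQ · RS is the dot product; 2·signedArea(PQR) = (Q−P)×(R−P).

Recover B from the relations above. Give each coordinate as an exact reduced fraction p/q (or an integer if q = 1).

B = (-17, -9)

1. B_x = -17  [BE · DC = 25 ∩ BA · EC = 225/2]
2. B_y = -9  [BE · DC = 25 ∩ BA · EC = 225/2]
   → B = (-17, -9)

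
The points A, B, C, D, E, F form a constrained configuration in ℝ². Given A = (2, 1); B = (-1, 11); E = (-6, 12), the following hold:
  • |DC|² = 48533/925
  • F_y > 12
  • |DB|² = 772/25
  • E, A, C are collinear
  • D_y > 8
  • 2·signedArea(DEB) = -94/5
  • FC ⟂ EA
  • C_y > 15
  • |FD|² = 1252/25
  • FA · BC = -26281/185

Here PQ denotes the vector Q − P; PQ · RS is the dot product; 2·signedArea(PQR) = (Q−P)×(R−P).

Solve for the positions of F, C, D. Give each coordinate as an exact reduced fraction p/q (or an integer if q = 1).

1. D_x = -29/5  [line 1·x + 5·y + -176/5 = 0 ∩ |DB|² = 772/25]
2. D_y = 41/5  [line 1·x + 5·y + -176/5 = 0 ∩ |DB|² = 772/25]
   → D = (-29/5, 41/5)
3. C_x = -1518/185  [line 11·x + 8·y + -30 = 0 ∩ |DC|² = 48533/925]
4. C_y = 2781/185  [line 11·x + 8·y + -30 = 0 ∩ |DC|² = 48533/925]
   → C = (-1518/185, 2781/185)
5. F_x = -11  [FA · BC = -26281/185 ∩ FC ⟂ EA]
6. F_y = 13  [FA · BC = -26281/185 ∩ FC ⟂ EA]
   → F = (-11, 13)

C = (-1518/185, 2781/185)
D = (-29/5, 41/5)
F = (-11, 13)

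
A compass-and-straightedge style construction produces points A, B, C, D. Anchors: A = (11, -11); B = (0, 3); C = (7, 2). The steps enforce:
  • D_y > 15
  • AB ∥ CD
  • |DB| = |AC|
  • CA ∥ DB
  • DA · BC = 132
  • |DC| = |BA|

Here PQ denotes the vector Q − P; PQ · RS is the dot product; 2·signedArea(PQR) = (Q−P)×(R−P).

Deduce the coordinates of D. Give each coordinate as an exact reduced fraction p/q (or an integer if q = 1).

1. D_x = -4  [CA ∥ DB ∩ AB ∥ CD]
2. D_y = 16  [CA ∥ DB ∩ AB ∥ CD]
   → D = (-4, 16)

D = (-4, 16)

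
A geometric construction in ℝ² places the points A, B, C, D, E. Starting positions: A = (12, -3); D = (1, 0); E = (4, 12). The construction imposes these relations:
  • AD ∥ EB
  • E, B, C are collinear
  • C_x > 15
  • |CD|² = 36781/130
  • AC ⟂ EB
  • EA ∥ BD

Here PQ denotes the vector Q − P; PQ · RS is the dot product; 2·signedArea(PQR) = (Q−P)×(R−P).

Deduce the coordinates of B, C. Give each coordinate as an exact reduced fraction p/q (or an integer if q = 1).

B = (-7, 15)
C = (1983/130, 1161/130)

1. B_x = -7  [EA ∥ BD ∩ AD ∥ EB]
2. B_y = 15  [EA ∥ BD ∩ AD ∥ EB]
   → B = (-7, 15)
3. C_x = 1983/130  [E, B, C are collinear ∩ AC ⟂ EB]
4. C_y = 1161/130  [E, B, C are collinear ∩ AC ⟂ EB]
   → C = (1983/130, 1161/130)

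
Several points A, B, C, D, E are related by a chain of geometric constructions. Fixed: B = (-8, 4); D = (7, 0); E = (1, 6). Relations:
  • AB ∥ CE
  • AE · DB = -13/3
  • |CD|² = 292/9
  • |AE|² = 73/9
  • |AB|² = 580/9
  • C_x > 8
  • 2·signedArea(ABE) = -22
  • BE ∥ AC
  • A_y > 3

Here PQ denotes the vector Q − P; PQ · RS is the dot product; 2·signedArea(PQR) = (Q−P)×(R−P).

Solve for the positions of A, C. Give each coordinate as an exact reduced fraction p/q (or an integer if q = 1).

1. A_x = 0  [AE · DB = -13/3 ∩ 2·signedArea(ABE) = -22]
2. A_y = 10/3  [AE · DB = -13/3 ∩ 2·signedArea(ABE) = -22]
   → A = (0, 10/3)
3. C_x = 9  [AB ∥ CE ∩ BE ∥ AC]
4. C_y = 16/3  [AB ∥ CE ∩ BE ∥ AC]
   → C = (9, 16/3)

A = (0, 10/3)
C = (9, 16/3)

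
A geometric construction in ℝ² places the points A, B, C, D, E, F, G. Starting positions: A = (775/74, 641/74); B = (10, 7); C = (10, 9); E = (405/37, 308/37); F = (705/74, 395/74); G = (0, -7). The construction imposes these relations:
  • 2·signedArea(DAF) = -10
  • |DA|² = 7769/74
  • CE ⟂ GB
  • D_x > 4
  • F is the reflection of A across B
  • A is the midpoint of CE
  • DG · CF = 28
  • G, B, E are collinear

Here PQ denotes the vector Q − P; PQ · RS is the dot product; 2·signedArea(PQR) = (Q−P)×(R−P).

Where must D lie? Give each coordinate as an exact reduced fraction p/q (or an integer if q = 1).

D = (5, 0)

1. D_x = 5  [2·signedArea(DAF) = -10 ∩ DG · CF = 28]
2. D_y = 0  [2·signedArea(DAF) = -10 ∩ DG · CF = 28]
   → D = (5, 0)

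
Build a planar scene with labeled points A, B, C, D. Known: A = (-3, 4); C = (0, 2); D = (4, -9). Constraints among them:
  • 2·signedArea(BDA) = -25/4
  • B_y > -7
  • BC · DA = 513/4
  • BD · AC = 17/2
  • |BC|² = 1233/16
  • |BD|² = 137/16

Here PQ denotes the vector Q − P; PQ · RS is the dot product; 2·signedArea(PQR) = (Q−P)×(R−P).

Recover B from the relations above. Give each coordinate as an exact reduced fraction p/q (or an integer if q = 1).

1. B_x = 3  [BC · DA = 513/4 ∩ 2·signedArea(BDA) = -25/4]
2. B_y = -25/4  [BC · DA = 513/4 ∩ 2·signedArea(BDA) = -25/4]
   → B = (3, -25/4)

B = (3, -25/4)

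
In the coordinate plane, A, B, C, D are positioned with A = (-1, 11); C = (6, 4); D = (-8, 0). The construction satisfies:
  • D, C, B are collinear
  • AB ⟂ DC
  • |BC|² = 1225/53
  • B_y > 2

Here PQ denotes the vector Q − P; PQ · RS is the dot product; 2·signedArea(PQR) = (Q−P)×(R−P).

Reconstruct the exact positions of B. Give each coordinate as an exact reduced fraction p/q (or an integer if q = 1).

B = (73/53, 142/53)

1. B_x = 73/53  [D, C, B are collinear ∩ AB ⟂ DC]
2. B_y = 142/53  [D, C, B are collinear ∩ AB ⟂ DC]
   → B = (73/53, 142/53)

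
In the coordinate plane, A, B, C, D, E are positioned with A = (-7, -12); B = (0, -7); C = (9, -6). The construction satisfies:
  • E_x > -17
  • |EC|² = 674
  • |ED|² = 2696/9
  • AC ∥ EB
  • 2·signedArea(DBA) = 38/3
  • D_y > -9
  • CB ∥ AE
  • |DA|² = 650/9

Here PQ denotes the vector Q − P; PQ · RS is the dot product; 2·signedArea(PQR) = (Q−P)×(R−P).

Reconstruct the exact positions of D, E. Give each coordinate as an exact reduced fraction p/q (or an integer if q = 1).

1. D_x = 2/3  [line 5·x + -7·y + -185/3 = 0 ∩ |DA|² = 650/9]
2. D_y = -25/3  [line 5·x + -7·y + -185/3 = 0 ∩ |DA|² = 650/9]
   → D = (2/3, -25/3)
3. E_x = -16  [AC ∥ EB ∩ CB ∥ AE]
4. E_y = -13  [AC ∥ EB ∩ CB ∥ AE]
   → E = (-16, -13)

D = (2/3, -25/3)
E = (-16, -13)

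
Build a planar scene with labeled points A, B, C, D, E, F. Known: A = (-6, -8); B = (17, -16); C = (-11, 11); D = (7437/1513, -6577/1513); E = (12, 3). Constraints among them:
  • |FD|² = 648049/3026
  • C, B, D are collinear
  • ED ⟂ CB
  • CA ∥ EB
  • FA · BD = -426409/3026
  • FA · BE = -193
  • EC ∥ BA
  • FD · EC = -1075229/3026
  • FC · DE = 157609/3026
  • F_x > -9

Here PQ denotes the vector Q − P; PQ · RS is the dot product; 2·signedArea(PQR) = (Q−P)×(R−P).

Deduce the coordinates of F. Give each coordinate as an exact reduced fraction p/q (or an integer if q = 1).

F = (-17/2, 3/2)

1. F_x = -17/2  [FD · EC = -1075229/3026 ∩ FC · DE = 157609/3026]
2. F_y = 3/2  [FD · EC = -1075229/3026 ∩ FC · DE = 157609/3026]
   → F = (-17/2, 3/2)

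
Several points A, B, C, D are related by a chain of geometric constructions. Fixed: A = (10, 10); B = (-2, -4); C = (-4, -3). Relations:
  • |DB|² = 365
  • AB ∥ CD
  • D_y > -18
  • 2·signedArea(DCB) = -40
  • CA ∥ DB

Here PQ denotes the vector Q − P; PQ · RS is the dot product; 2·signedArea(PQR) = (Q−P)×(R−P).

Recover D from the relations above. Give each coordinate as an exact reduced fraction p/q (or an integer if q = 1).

1. D_x = -16  [CA ∥ DB ∩ AB ∥ CD]
2. D_y = -17  [CA ∥ DB ∩ AB ∥ CD]
   → D = (-16, -17)

D = (-16, -17)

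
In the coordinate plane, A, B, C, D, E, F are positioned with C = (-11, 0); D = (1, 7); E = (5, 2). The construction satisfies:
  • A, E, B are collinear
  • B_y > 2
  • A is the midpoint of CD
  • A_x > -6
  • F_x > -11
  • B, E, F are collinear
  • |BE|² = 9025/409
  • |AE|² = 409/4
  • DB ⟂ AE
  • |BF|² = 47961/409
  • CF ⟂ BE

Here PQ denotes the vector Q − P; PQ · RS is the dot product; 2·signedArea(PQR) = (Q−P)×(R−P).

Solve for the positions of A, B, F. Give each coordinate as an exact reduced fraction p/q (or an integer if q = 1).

A = (-5, 7/2)
B = (145/409, 1103/409)
F = (-4235/409, 1760/409)

1. A_x = -5  [A is the midpoint of CD]
2. A_y = 7/2  [A is the midpoint of CD]
   → A = (-5, 7/2)
3. B_x = 145/409  [A, E, B are collinear ∩ DB ⟂ AE]
4. B_y = 1103/409  [A, E, B are collinear ∩ DB ⟂ AE]
   → B = (145/409, 1103/409)
5. F_x = -4235/409  [B, E, F are collinear ∩ CF ⟂ BE]
6. F_y = 1760/409  [B, E, F are collinear ∩ CF ⟂ BE]
   → F = (-4235/409, 1760/409)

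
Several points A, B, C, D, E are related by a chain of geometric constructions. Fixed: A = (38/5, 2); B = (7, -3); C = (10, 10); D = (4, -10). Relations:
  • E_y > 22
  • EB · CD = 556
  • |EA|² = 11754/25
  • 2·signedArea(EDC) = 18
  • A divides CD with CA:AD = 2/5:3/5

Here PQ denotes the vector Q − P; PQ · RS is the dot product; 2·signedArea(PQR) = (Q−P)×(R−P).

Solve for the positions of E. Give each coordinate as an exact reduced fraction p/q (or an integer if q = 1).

1. E_x = 13  [2·signedArea(EDC) = 18 ∩ EB · CD = 556]
2. E_y = 23  [2·signedArea(EDC) = 18 ∩ EB · CD = 556]
   → E = (13, 23)

E = (13, 23)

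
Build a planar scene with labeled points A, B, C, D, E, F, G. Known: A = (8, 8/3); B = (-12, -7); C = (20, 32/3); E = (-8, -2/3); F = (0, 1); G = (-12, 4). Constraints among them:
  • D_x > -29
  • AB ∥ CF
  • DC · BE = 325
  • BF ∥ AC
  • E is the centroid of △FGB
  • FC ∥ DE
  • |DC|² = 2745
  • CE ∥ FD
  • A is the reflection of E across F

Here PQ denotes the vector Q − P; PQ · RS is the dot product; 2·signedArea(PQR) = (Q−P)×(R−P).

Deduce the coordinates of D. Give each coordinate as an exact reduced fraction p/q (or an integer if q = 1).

D = (-28, -31/3)

1. D_x = -28  [FC ∥ DE ∩ CE ∥ FD]
2. D_y = -31/3  [FC ∥ DE ∩ CE ∥ FD]
   → D = (-28, -31/3)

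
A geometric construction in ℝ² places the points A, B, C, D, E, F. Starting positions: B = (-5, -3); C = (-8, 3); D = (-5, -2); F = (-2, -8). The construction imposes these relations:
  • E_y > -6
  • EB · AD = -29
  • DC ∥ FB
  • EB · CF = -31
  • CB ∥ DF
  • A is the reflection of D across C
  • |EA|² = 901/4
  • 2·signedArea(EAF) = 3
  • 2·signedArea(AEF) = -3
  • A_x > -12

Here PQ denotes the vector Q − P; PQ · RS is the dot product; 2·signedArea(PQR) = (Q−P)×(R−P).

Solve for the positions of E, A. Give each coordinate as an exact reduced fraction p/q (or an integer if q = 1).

A = (-11, 8)
E = (-7/2, -5)

1. A_x = -11  [A is the reflection of D across C]
2. A_y = 8  [A is the reflection of D across C]
   → A = (-11, 8)
3. E_x = -7/2  [EB · AD = -29 ∩ 2·signedArea(AEF) = -3]
4. E_y = -5  [EB · AD = -29 ∩ 2·signedArea(AEF) = -3]
   → E = (-7/2, -5)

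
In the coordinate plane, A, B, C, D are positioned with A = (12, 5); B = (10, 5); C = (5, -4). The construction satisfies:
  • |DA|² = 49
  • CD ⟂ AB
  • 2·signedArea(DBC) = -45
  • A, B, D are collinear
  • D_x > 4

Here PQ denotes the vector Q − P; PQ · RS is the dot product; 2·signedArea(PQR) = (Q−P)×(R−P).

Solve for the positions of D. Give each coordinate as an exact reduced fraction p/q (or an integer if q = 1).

D = (5, 5)

1. D_x = 5  [A, B, D are collinear ∩ CD ⟂ AB]
2. D_y = 5  [A, B, D are collinear ∩ CD ⟂ AB]
   → D = (5, 5)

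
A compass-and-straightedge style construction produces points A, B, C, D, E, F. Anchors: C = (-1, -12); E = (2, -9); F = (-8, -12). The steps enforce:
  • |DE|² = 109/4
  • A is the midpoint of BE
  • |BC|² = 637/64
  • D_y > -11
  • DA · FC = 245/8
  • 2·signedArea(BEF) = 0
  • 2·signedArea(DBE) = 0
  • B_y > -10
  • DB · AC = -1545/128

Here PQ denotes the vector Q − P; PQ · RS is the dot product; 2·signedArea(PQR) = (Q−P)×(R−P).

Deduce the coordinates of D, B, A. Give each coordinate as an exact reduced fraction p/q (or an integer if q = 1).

1. B_x = 3/4  [line 3·x + -10·y + -96 = 0 ∩ |BC|² = 637/64]
2. B_y = -75/8  [line 3·x + -10·y + -96 = 0 ∩ |BC|² = 637/64]
   → B = (3/4, -75/8)
3. A_x = 11/8  [A is the midpoint of BE]
4. A_y = -147/16  [A is the midpoint of BE]
   → A = (11/8, -147/16)
5. D_x = -3  [2·signedArea(DBE) = 0 ∩ DB · AC = -1545/128]
6. D_y = -21/2  [2·signedArea(DBE) = 0 ∩ DB · AC = -1545/128]
   → D = (-3, -21/2)

A = (11/8, -147/16)
B = (3/4, -75/8)
D = (-3, -21/2)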